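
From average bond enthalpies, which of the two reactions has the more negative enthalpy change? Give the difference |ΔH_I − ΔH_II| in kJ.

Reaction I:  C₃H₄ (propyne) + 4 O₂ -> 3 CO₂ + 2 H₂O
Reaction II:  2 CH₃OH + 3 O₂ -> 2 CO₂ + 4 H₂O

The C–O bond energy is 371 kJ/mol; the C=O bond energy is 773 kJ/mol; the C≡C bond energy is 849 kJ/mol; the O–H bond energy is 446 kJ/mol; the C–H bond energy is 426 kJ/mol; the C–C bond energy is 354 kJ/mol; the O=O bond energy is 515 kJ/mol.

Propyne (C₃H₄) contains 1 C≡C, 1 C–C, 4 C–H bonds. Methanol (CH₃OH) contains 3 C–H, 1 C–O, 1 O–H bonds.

Reaction I:
  Bonds broken (reactants):
    C≡C: 1 × 849 = 849
    C–C: 1 × 354 = 354
    C–H: 4 × 426 = 1704
    O=O: 4 × 515 = 2060
    Σ(broken) = 4967 kJ
  Bonds formed (products):
    C=O: 6 × 773 = 4638
    O–H: 4 × 446 = 1784
    Σ(formed) = 6422 kJ
  ΔH_I = 4967 − 6422 = −1455 kJ
Reaction II:
  Bonds broken (reactants):
    C–H: 6 × 426 = 2556
    C–O: 2 × 371 = 742
    O–H: 2 × 446 = 892
    O=O: 3 × 515 = 1545
    Σ(broken) = 5735 kJ
  Bonds formed (products):
    C=O: 4 × 773 = 3092
    O–H: 8 × 446 = 3568
    Σ(formed) = 6660 kJ
  ΔH_II = 5735 − 6660 = −925 kJ
ΔH_I − ΔH_II = −530 kJ, so reaction I has the more negative ΔH; |ΔH_I − ΔH_II| = 530 kJ.

Reaction I, by 530 kJ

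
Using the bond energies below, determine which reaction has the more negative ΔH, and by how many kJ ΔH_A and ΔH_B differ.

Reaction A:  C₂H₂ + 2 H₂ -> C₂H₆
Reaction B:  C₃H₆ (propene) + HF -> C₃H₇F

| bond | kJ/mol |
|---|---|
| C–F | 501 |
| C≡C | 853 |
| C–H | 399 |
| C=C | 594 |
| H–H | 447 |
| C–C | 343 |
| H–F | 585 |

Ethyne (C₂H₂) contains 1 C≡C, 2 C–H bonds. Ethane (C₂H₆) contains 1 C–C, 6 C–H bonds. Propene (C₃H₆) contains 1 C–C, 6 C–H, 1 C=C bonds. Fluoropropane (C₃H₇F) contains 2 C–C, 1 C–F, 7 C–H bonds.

Reaction A, by 128 kJ

Reaction A:
  Bonds broken (reactants):
    C≡C: 1 × 853 = 853
    C–H: 2 × 399 = 798
    H–H: 2 × 447 = 894
    Σ(broken) = 2545 kJ
  Bonds formed (products):
    C–C: 1 × 343 = 343
    C–H: 6 × 399 = 2394
    Σ(formed) = 2737 kJ
  ΔH_A = 2545 − 2737 = −192 kJ
Reaction B:
  Bonds broken (reactants):
    C–C: 1 × 343 = 343
    C–H: 6 × 399 = 2394
    C=C: 1 × 594 = 594
    H–F: 1 × 585 = 585
    Σ(broken) = 3916 kJ
  Bonds formed (products):
    C–C: 2 × 343 = 686
    C–F: 1 × 501 = 501
    C–H: 7 × 399 = 2793
    Σ(formed) = 3980 kJ
  ΔH_B = 3916 − 3980 = −64 kJ
ΔH_A − ΔH_B = −128 kJ, so reaction A has the more negative ΔH; |ΔH_A − ΔH_B| = 128 kJ.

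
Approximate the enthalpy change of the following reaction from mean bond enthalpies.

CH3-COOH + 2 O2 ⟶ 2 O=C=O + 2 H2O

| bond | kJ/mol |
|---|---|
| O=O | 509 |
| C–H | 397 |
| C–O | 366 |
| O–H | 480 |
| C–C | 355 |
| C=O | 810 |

ΔH ≈ −940 kJ

Bonds broken (reactants):
  C–C: 1 × 355 = 355
  C–H: 3 × 397 = 1191
  C–O: 1 × 366 = 366
  C=O: 1 × 810 = 810
  O–H: 1 × 480 = 480
  O=O: 2 × 509 = 1018
  Σ(broken) = 4220 kJ
Bonds formed (products):
  C=O: 4 × 810 = 3240
  O–H: 4 × 480 = 1920
  Σ(formed) = 5160 kJ
ΔH = Σ(broken) − Σ(formed) = 4220 − 5160 = −940 kJ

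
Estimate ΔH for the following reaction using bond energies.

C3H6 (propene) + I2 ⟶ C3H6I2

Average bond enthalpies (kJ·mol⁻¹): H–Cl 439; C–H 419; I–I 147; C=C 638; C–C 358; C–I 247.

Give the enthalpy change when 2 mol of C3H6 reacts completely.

Bonds broken (reactants):
  C–C: 1 × 358 = 358
  C–H: 6 × 419 = 2514
  C=C: 1 × 638 = 638
  I–I: 1 × 147 = 147
  Σ(broken) = 3657 kJ
Bonds formed (products):
  C–C: 2 × 358 = 716
  C–H: 6 × 419 = 2514
  C–I: 2 × 247 = 494
  Σ(formed) = 3724 kJ
ΔH = Σ(broken) − Σ(formed) = 3657 − 3724 = −67 kJ
For 2× the reaction as written: 2 × (−67) = −134 kJ

ΔH = −134 kJ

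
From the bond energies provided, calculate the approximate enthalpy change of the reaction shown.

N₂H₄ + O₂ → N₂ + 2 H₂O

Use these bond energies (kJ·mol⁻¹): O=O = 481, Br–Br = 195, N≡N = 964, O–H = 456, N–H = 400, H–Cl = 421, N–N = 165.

Bonds broken (reactants):
  N–H: 4 × 400 = 1600
  N–N: 1 × 165 = 165
  O=O: 1 × 481 = 481
  Σ(broken) = 2246 kJ
Bonds formed (products):
  N≡N: 1 × 964 = 964
  O–H: 4 × 456 = 1824
  Σ(formed) = 2788 kJ
ΔH = Σ(broken) − Σ(formed) = 2246 − 2788 = −542 kJ

ΔH ≈ −542 kJ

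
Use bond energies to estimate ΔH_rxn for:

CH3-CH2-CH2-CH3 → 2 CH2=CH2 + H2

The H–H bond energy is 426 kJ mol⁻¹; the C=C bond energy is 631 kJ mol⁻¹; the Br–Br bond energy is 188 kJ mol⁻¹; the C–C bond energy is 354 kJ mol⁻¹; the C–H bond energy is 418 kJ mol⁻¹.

ΔH ≈ +210 kJ

Bonds broken (reactants):
  C–C: 3 × 354 = 1062
  C–H: 10 × 418 = 4180
  Σ(broken) = 5242 kJ
Bonds formed (products):
  C–H: 8 × 418 = 3344
  C=C: 2 × 631 = 1262
  H–H: 1 × 426 = 426
  Σ(formed) = 5032 kJ
ΔH = Σ(broken) − Σ(formed) = 5242 − 5032 = +210 kJ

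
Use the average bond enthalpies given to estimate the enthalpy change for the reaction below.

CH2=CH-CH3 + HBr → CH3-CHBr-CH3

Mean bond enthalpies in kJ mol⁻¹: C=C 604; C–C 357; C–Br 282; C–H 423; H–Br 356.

ΔH ≈ −102 kJ

Bonds broken (reactants):
  C–C: 1 × 357 = 357
  C–H: 6 × 423 = 2538
  C=C: 1 × 604 = 604
  H–Br: 1 × 356 = 356
  Σ(broken) = 3855 kJ
Bonds formed (products):
  C–Br: 1 × 282 = 282
  C–C: 2 × 357 = 714
  C–H: 7 × 423 = 2961
  Σ(formed) = 3957 kJ
ΔH = Σ(broken) − Σ(formed) = 3855 − 3957 = −102 kJ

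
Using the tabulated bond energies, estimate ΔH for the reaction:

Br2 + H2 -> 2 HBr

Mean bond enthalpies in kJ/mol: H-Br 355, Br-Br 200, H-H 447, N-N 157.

Bonds broken (reactants):
  Br-Br: 1 × 200 = 200
  H-H: 1 × 447 = 447
  Σ(broken) = 647 kJ
Bonds formed (products):
  H-Br: 2 × 355 = 710
  Σ(formed) = 710 kJ
ΔH = Σ(broken) − Σ(formed) = 647 − 710 = −63 kJ

ΔH ≈ −63 kJ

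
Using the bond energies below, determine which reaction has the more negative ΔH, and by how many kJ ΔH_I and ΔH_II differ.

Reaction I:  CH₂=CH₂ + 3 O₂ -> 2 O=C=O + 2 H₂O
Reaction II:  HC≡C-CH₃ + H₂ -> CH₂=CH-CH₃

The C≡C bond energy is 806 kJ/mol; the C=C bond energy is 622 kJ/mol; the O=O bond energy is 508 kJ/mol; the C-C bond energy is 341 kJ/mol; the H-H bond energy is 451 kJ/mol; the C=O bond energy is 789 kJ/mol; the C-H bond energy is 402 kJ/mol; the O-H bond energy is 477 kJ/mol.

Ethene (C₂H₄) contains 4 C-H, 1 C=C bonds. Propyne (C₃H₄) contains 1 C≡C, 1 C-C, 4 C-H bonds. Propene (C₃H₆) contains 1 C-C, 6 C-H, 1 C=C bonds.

Reaction I, by 1141 kJ

Reaction I:
  Bonds broken (reactants):
    C-H: 4 × 402 = 1608
    C=C: 1 × 622 = 622
    O=O: 3 × 508 = 1524
    Σ(broken) = 3754 kJ
  Bonds formed (products):
    C=O: 4 × 789 = 3156
    O-H: 4 × 477 = 1908
    Σ(formed) = 5064 kJ
  ΔH_I = 3754 − 5064 = −1310 kJ
Reaction II:
  Bonds broken (reactants):
    C≡C: 1 × 806 = 806
    C-C: 1 × 341 = 341
    C-H: 4 × 402 = 1608
    H-H: 1 × 451 = 451
    Σ(broken) = 3206 kJ
  Bonds formed (products):
    C-C: 1 × 341 = 341
    C-H: 6 × 402 = 2412
    C=C: 1 × 622 = 622
    Σ(formed) = 3375 kJ
  ΔH_II = 3206 − 3375 = −169 kJ
ΔH_I − ΔH_II = −1141 kJ, so reaction I has the more negative ΔH; |ΔH_I − ΔH_II| = 1141 kJ.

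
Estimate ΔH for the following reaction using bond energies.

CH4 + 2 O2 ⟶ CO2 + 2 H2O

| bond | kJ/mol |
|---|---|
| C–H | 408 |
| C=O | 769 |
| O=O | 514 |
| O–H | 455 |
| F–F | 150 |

ΔH ≈ −698 kJ

Bonds broken (reactants):
  C–H: 4 × 408 = 1632
  O=O: 2 × 514 = 1028
  Σ(broken) = 2660 kJ
Bonds formed (products):
  C=O: 2 × 769 = 1538
  O–H: 4 × 455 = 1820
  Σ(formed) = 3358 kJ
ΔH = Σ(broken) − Σ(formed) = 2660 − 3358 = −698 kJ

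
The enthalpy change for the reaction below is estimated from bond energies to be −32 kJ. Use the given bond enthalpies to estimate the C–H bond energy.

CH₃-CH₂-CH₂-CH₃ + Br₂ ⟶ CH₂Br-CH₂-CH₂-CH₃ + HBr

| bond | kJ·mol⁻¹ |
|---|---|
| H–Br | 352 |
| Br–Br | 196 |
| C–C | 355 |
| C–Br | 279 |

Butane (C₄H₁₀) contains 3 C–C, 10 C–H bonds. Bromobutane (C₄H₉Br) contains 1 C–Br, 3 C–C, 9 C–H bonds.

Let D be the C–H bond energy.
Σ(broken) = 1×196 + 3×355 + 10×D = 1261 + 10D
Σ(formed) = 1×279 + 3×355 + 9×D + 1×352 = 1696 + 9D
ΔH = Σ(broken) − Σ(formed) = (1261 + 10D) − (1696 + 9D) = −435 + D
Setting this equal to −32 kJ gives D = 403 kJ/mol.

D(C–H) ≈ 403 kJ/mol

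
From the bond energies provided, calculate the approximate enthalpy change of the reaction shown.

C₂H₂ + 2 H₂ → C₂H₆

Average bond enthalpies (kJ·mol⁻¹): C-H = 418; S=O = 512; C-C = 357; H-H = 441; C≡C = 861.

ΔH ≈ −286 kJ

Bonds broken (reactants):
  C≡C: 1 × 861 = 861
  C-H: 2 × 418 = 836
  H-H: 2 × 441 = 882
  Σ(broken) = 2579 kJ
Bonds formed (products):
  C-C: 1 × 357 = 357
  C-H: 6 × 418 = 2508
  Σ(formed) = 2865 kJ
ΔH = Σ(broken) − Σ(formed) = 2579 − 2865 = −286 kJ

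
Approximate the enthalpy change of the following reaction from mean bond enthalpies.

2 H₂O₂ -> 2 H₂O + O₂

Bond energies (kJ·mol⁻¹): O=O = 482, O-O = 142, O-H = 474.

Bonds broken (reactants):
  O-H: 4 × 474 = 1896
  O-O: 2 × 142 = 284
  Σ(broken) = 2180 kJ
Bonds formed (products):
  O-H: 4 × 474 = 1896
  O=O: 1 × 482 = 482
  Σ(formed) = 2378 kJ
ΔH = Σ(broken) − Σ(formed) = 2180 − 2378 = −198 kJ

ΔH ≈ −198 kJ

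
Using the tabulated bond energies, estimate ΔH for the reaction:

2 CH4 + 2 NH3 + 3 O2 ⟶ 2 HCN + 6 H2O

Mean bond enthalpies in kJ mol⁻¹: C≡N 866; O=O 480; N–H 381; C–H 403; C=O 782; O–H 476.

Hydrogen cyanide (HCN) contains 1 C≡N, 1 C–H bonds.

Bonds broken (reactants):
  C–H: 8 × 403 = 3224
  N–H: 6 × 381 = 2286
  O=O: 3 × 480 = 1440
  Σ(broken) = 6950 kJ
Bonds formed (products):
  C≡N: 2 × 866 = 1732
  C–H: 2 × 403 = 806
  O–H: 12 × 476 = 5712
  Σ(formed) = 8250 kJ
ΔH = Σ(broken) − Σ(formed) = 6950 − 8250 = −1300 kJ

ΔH ≈ −1300 kJ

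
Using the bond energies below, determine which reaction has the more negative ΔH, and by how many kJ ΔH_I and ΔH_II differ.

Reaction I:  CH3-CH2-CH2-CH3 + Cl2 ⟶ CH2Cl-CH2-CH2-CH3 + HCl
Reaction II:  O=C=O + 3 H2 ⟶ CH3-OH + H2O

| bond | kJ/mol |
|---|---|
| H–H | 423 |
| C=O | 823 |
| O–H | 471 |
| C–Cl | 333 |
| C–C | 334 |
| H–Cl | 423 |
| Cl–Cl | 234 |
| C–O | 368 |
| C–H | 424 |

Reaction II, by 40 kJ

Reaction I:
  Bonds broken (reactants):
    C–C: 3 × 334 = 1002
    C–H: 10 × 424 = 4240
    Cl–Cl: 1 × 234 = 234
    Σ(broken) = 5476 kJ
  Bonds formed (products):
    C–C: 3 × 334 = 1002
    C–Cl: 1 × 333 = 333
    C–H: 9 × 424 = 3816
    H–Cl: 1 × 423 = 423
    Σ(formed) = 5574 kJ
  ΔH_I = 5476 − 5574 = −98 kJ
Reaction II:
  Bonds broken (reactants):
    C=O: 2 × 823 = 1646
    H–H: 3 × 423 = 1269
    Σ(broken) = 2915 kJ
  Bonds formed (products):
    C–H: 3 × 424 = 1272
    C–O: 1 × 368 = 368
    O–H: 3 × 471 = 1413
    Σ(formed) = 3053 kJ
  ΔH_II = 2915 − 3053 = −138 kJ
ΔH_I − ΔH_II = +40 kJ, so reaction II has the more negative ΔH; |ΔH_I − ΔH_II| = 40 kJ.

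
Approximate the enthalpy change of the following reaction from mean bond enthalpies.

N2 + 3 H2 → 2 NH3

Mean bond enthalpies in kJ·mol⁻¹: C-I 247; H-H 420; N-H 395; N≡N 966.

Bonds broken (reactants):
  H-H: 3 × 420 = 1260
  N≡N: 1 × 966 = 966
  Σ(broken) = 2226 kJ
Bonds formed (products):
  N-H: 6 × 395 = 2370
  Σ(formed) = 2370 kJ
ΔH = Σ(broken) − Σ(formed) = 2226 − 2370 = −144 kJ

ΔH ≈ −144 kJ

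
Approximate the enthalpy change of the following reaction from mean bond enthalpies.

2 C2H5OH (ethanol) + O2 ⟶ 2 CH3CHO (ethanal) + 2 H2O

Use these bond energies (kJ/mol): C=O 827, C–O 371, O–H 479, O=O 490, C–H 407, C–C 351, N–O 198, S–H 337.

ΔH ≈ −566 kJ

Bonds broken (reactants):
  C–C: 2 × 351 = 702
  C–H: 10 × 407 = 4070
  C–O: 2 × 371 = 742
  O–H: 2 × 479 = 958
  O=O: 1 × 490 = 490
  Σ(broken) = 6962 kJ
Bonds formed (products):
  C–C: 2 × 351 = 702
  C–H: 8 × 407 = 3256
  C=O: 2 × 827 = 1654
  O–H: 4 × 479 = 1916
  Σ(formed) = 7528 kJ
ΔH = Σ(broken) − Σ(formed) = 6962 − 7528 = −566 kJ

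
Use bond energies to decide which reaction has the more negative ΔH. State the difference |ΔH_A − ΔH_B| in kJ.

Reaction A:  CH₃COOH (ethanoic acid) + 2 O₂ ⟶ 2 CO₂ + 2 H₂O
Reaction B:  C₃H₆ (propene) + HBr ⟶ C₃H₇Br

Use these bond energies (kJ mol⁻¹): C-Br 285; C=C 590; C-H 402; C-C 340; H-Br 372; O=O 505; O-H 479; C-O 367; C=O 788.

Reaction A, by 813 kJ

Reaction A:
  Bonds broken (reactants):
    C-C: 1 × 340 = 340
    C-H: 3 × 402 = 1206
    C-O: 1 × 367 = 367
    C=O: 1 × 788 = 788
    O-H: 1 × 479 = 479
    O=O: 2 × 505 = 1010
    Σ(broken) = 4190 kJ
  Bonds formed (products):
    C=O: 4 × 788 = 3152
    O-H: 4 × 479 = 1916
    Σ(formed) = 5068 kJ
  ΔH_A = 4190 − 5068 = −878 kJ
Reaction B:
  Bonds broken (reactants):
    C-C: 1 × 340 = 340
    C-H: 6 × 402 = 2412
    C=C: 1 × 590 = 590
    H-Br: 1 × 372 = 372
    Σ(broken) = 3714 kJ
  Bonds formed (products):
    C-Br: 1 × 285 = 285
    C-C: 2 × 340 = 680
    C-H: 7 × 402 = 2814
    Σ(formed) = 3779 kJ
  ΔH_B = 3714 − 3779 = −65 kJ
ΔH_A − ΔH_B = −813 kJ, so reaction A has the more negative ΔH; |ΔH_A − ΔH_B| = 813 kJ.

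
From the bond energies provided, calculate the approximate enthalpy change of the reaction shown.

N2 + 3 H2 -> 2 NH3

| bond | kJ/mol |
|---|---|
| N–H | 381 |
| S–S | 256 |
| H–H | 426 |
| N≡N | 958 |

ΔH ≈ −50 kJ

Bonds broken (reactants):
  H–H: 3 × 426 = 1278
  N≡N: 1 × 958 = 958
  Σ(broken) = 2236 kJ
Bonds formed (products):
  N–H: 6 × 381 = 2286
  Σ(formed) = 2286 kJ
ΔH = Σ(broken) − Σ(formed) = 2236 − 2286 = −50 kJ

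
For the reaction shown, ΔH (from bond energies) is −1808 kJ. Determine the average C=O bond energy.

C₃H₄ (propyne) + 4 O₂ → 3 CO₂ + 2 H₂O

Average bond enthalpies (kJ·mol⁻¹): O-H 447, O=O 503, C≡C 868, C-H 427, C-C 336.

Let D be the C=O bond energy.
Σ(broken) = 1×868 + 1×336 + 4×427 + 4×503 = 4924
Σ(formed) = 6×D + 4×447 = 1788 + 6D
ΔH = Σ(broken) − Σ(formed) = (4924) − (1788 + 6D) = +3136 − 6D
Setting this equal to −1808 kJ gives 6D = 4944, so D = 824 kJ/mol.

D(C=O) ≈ 824 kJ/mol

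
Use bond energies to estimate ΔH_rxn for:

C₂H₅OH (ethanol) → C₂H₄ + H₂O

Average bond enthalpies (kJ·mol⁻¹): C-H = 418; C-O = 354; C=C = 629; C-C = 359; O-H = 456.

Bonds broken (reactants):
  C-C: 1 × 359 = 359
  C-H: 5 × 418 = 2090
  C-O: 1 × 354 = 354
  O-H: 1 × 456 = 456
  Σ(broken) = 3259 kJ
Bonds formed (products):
  C-H: 4 × 418 = 1672
  C=C: 1 × 629 = 629
  O-H: 2 × 456 = 912
  Σ(formed) = 3213 kJ
ΔH = Σ(broken) − Σ(formed) = 3259 − 3213 = +46 kJ

ΔH ≈ +46 kJ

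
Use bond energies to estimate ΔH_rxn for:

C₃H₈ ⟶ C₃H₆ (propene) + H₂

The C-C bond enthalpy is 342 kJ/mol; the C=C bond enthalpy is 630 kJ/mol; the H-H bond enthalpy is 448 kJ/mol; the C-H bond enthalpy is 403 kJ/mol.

ΔH ≈ +70 kJ

Bonds broken (reactants):
  C-C: 2 × 342 = 684
  C-H: 8 × 403 = 3224
  Σ(broken) = 3908 kJ
Bonds formed (products):
  C-C: 1 × 342 = 342
  C-H: 6 × 403 = 2418
  C=C: 1 × 630 = 630
  H-H: 1 × 448 = 448
  Σ(formed) = 3838 kJ
ΔH = Σ(broken) − Σ(formed) = 3908 − 3838 = +70 kJ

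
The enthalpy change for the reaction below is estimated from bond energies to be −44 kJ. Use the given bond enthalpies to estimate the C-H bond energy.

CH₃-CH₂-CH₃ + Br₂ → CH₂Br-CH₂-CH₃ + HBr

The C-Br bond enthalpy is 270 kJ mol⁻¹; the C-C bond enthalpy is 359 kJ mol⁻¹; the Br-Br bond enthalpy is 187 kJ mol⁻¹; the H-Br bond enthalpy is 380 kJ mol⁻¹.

Let D be the C-H bond energy.
Σ(broken) = 1×187 + 2×359 + 8×D = 905 + 8D
Σ(formed) = 1×270 + 2×359 + 7×D + 1×380 = 1368 + 7D
ΔH = Σ(broken) − Σ(formed) = (905 + 8D) − (1368 + 7D) = −463 + D
Setting this equal to −44 kJ gives D = 419 kJ/mol.

D(C-H) ≈ 419 kJ/mol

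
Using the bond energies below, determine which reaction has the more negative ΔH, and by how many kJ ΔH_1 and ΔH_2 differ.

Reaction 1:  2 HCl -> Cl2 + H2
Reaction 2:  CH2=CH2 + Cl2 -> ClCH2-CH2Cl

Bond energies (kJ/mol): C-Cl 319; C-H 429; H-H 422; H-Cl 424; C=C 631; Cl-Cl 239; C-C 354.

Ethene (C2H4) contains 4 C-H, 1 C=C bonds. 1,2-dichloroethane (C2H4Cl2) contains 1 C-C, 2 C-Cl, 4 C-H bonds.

Reaction 1:
  Bonds broken (reactants):
    H-Cl: 2 × 424 = 848
    Σ(broken) = 848 kJ
  Bonds formed (products):
    Cl-Cl: 1 × 239 = 239
    H-H: 1 × 422 = 422
    Σ(formed) = 661 kJ
  ΔH_1 = 848 − 661 = +187 kJ
Reaction 2:
  Bonds broken (reactants):
    C-H: 4 × 429 = 1716
    C=C: 1 × 631 = 631
    Cl-Cl: 1 × 239 = 239
    Σ(broken) = 2586 kJ
  Bonds formed (products):
    C-C: 1 × 354 = 354
    C-Cl: 2 × 319 = 638
    C-H: 4 × 429 = 1716
    Σ(formed) = 2708 kJ
  ΔH_2 = 2586 − 2708 = −122 kJ
ΔH_1 − ΔH_2 = +309 kJ, so reaction 2 has the more negative ΔH; |ΔH_1 − ΔH_2| = 309 kJ.

Reaction 2, by 309 kJ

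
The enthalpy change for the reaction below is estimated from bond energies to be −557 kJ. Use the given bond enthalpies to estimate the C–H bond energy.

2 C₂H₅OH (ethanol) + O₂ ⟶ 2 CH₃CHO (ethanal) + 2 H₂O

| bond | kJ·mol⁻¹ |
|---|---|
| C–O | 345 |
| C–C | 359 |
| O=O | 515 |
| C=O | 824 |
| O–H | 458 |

D(C–H) ≈ 401 kJ/mol

Let D be the C–H bond energy.
Σ(broken) = 2×359 + 10×D + 2×345 + 2×458 + 1×515 = 2839 + 10D
Σ(formed) = 2×359 + 8×D + 2×824 + 4×458 = 4198 + 8D
ΔH = Σ(broken) − Σ(formed) = (2839 + 10D) − (4198 + 8D) = −1359 + 2D
Setting this equal to −557 kJ gives 2D = 802, so D = 401 kJ/mol.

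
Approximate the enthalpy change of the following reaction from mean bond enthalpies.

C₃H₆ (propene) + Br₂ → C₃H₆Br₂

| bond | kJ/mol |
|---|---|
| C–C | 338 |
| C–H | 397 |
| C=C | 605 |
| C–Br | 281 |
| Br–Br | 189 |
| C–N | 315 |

ΔH ≈ −106 kJ

Bonds broken (reactants):
  Br–Br: 1 × 189 = 189
  C–C: 1 × 338 = 338
  C–H: 6 × 397 = 2382
  C=C: 1 × 605 = 605
  Σ(broken) = 3514 kJ
Bonds formed (products):
  C–Br: 2 × 281 = 562
  C–C: 2 × 338 = 676
  C–H: 6 × 397 = 2382
  Σ(formed) = 3620 kJ
ΔH = Σ(broken) − Σ(formed) = 3514 − 3620 = −106 kJ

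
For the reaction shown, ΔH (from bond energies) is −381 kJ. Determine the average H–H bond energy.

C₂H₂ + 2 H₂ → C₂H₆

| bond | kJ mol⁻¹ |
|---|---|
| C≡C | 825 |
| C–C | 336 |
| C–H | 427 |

D(H–H) ≈ 419 kJ/mol

Let D be the H–H bond energy.
Σ(broken) = 1×825 + 2×427 + 2×D = 1679 + 2D
Σ(formed) = 1×336 + 6×427 = 2898
ΔH = Σ(broken) − Σ(formed) = (1679 + 2D) − (2898) = −1219 + 2D
Setting this equal to −381 kJ gives 2D = 838, so D = 419 kJ/mol.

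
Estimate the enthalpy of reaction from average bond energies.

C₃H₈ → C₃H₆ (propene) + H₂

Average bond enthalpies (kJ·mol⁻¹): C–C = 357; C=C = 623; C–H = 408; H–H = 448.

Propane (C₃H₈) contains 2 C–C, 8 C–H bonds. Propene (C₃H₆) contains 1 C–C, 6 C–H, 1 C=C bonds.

Bonds broken (reactants):
  C–C: 2 × 357 = 714
  C–H: 8 × 408 = 3264
  Σ(broken) = 3978 kJ
Bonds formed (products):
  C–C: 1 × 357 = 357
  C–H: 6 × 408 = 2448
  C=C: 1 × 623 = 623
  H–H: 1 × 448 = 448
  Σ(formed) = 3876 kJ
ΔH = Σ(broken) − Σ(formed) = 3978 − 3876 = +102 kJ

ΔH ≈ +102 kJ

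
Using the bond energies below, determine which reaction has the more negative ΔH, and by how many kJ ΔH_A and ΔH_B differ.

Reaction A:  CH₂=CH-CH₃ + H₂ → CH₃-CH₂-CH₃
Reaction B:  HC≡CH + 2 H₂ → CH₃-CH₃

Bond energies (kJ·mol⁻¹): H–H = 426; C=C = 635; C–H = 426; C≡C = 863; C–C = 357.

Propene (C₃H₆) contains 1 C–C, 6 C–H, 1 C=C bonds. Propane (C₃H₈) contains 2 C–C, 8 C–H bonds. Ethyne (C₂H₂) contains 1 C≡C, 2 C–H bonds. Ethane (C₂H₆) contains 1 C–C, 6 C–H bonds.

Reaction B, by 198 kJ

Reaction A:
  Bonds broken (reactants):
    C–C: 1 × 357 = 357
    C–H: 6 × 426 = 2556
    C=C: 1 × 635 = 635
    H–H: 1 × 426 = 426
    Σ(broken) = 3974 kJ
  Bonds formed (products):
    C–C: 2 × 357 = 714
    C–H: 8 × 426 = 3408
    Σ(formed) = 4122 kJ
  ΔH_A = 3974 − 4122 = −148 kJ
Reaction B:
  Bonds broken (reactants):
    C≡C: 1 × 863 = 863
    C–H: 2 × 426 = 852
    H–H: 2 × 426 = 852
    Σ(broken) = 2567 kJ
  Bonds formed (products):
    C–C: 1 × 357 = 357
    C–H: 6 × 426 = 2556
    Σ(formed) = 2913 kJ
  ΔH_B = 2567 − 2913 = −346 kJ
ΔH_A − ΔH_B = +198 kJ, so reaction B has the more negative ΔH; |ΔH_A − ΔH_B| = 198 kJ.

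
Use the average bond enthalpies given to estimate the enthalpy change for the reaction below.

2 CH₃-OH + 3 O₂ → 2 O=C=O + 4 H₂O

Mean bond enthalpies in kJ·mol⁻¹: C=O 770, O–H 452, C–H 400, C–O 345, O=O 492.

Bonds broken (reactants):
  C–H: 6 × 400 = 2400
  C–O: 2 × 345 = 690
  O–H: 2 × 452 = 904
  O=O: 3 × 492 = 1476
  Σ(broken) = 5470 kJ
Bonds formed (products):
  C=O: 4 × 770 = 3080
  O–H: 8 × 452 = 3616
  Σ(formed) = 6696 kJ
ΔH = Σ(broken) − Σ(formed) = 5470 − 6696 = −1226 kJ

ΔH ≈ −1226 kJ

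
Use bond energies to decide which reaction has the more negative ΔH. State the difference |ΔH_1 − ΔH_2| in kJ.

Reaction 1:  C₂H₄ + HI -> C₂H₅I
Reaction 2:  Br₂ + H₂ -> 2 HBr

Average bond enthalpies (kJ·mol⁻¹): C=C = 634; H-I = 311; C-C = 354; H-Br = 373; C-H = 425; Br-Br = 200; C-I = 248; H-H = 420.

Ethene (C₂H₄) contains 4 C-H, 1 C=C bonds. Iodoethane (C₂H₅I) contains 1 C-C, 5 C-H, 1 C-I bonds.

Reaction 2, by 44 kJ

Reaction 1:
  Bonds broken (reactants):
    C-H: 4 × 425 = 1700
    C=C: 1 × 634 = 634
    H-I: 1 × 311 = 311
    Σ(broken) = 2645 kJ
  Bonds formed (products):
    C-C: 1 × 354 = 354
    C-H: 5 × 425 = 2125
    C-I: 1 × 248 = 248
    Σ(formed) = 2727 kJ
  ΔH_1 = 2645 − 2727 = −82 kJ
Reaction 2:
  Bonds broken (reactants):
    Br-Br: 1 × 200 = 200
    H-H: 1 × 420 = 420
    Σ(broken) = 620 kJ
  Bonds formed (products):
    H-Br: 2 × 373 = 746
    Σ(formed) = 746 kJ
  ΔH_2 = 620 − 746 = −126 kJ
ΔH_1 − ΔH_2 = +44 kJ, so reaction 2 has the more negative ΔH; |ΔH_1 − ΔH_2| = 44 kJ.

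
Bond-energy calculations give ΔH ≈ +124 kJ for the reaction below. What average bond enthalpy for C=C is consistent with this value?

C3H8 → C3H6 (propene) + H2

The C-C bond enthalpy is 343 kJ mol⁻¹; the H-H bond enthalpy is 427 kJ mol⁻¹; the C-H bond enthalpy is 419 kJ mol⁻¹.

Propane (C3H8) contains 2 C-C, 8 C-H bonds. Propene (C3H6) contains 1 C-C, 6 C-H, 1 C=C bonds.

D(C=C) ≈ 630 kJ/mol

Let D be the C=C bond energy.
Σ(broken) = 2×343 + 8×419 = 4038
Σ(formed) = 1×343 + 6×419 + 1×D + 1×427 = 3284 + D
ΔH = Σ(broken) − Σ(formed) = (4038) − (3284 + D) = +754 − D
Setting this equal to +124 kJ gives D = 630 kJ/mol.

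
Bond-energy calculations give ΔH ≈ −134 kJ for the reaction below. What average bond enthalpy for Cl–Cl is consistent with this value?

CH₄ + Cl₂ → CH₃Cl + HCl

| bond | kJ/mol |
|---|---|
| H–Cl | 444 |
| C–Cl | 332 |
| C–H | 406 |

D(Cl–Cl) ≈ 236 kJ/mol

Let D be the Cl–Cl bond energy.
Σ(broken) = 4×406 + 1×D = 1624 + D
Σ(formed) = 1×332 + 3×406 + 1×444 = 1994
ΔH = Σ(broken) − Σ(formed) = (1624 + D) − (1994) = −370 + D
Setting this equal to −134 kJ gives D = 236 kJ/mol.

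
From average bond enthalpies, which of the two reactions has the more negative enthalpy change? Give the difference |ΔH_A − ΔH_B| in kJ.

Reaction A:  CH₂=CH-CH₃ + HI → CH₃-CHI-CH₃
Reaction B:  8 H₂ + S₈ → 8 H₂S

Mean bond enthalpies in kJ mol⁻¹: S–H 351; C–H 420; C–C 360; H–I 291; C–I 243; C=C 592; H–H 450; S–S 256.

Reaction A, by 172 kJ

Reaction A:
  Bonds broken (reactants):
    C–C: 1 × 360 = 360
    C–H: 6 × 420 = 2520
    C=C: 1 × 592 = 592
    H–I: 1 × 291 = 291
    Σ(broken) = 3763 kJ
  Bonds formed (products):
    C–C: 2 × 360 = 720
    C–H: 7 × 420 = 2940
    C–I: 1 × 243 = 243
    Σ(formed) = 3903 kJ
  ΔH_A = 3763 − 3903 = −140 kJ
Reaction B:
  Bonds broken (reactants):
    H–H: 8 × 450 = 3600
    S–S: 8 × 256 = 2048
    Σ(broken) = 5648 kJ
  Bonds formed (products):
    S–H: 16 × 351 = 5616
    Σ(formed) = 5616 kJ
  ΔH_B = 5648 − 5616 = +32 kJ
ΔH_A − ΔH_B = −172 kJ, so reaction A has the more negative ΔH; |ΔH_A − ΔH_B| = 172 kJ.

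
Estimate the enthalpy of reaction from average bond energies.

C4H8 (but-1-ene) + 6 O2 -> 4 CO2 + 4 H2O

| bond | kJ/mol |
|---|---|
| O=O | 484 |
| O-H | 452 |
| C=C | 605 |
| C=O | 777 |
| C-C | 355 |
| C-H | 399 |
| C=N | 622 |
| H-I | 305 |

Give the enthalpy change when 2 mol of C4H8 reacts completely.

Bonds broken (reactants):
  C-C: 2 × 355 = 710
  C-H: 8 × 399 = 3192
  C=C: 1 × 605 = 605
  O=O: 6 × 484 = 2904
  Σ(broken) = 7411 kJ
Bonds formed (products):
  C=O: 8 × 777 = 6216
  O-H: 8 × 452 = 3616
  Σ(formed) = 9832 kJ
ΔH = Σ(broken) − Σ(formed) = 7411 − 9832 = −2421 kJ
For 2× the reaction as written: 2 × (−2421) = −4842 kJ

ΔH = −4842 kJ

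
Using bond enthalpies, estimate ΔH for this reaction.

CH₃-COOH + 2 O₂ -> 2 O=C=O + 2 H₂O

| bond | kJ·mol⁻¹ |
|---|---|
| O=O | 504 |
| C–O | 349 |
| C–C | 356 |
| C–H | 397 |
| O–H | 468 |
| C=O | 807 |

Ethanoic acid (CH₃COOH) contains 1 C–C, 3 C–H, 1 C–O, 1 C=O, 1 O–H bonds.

Bonds broken (reactants):
  C–C: 1 × 356 = 356
  C–H: 3 × 397 = 1191
  C–O: 1 × 349 = 349
  C=O: 1 × 807 = 807
  O–H: 1 × 468 = 468
  O=O: 2 × 504 = 1008
  Σ(broken) = 4179 kJ
Bonds formed (products):
  C=O: 4 × 807 = 3228
  O–H: 4 × 468 = 1872
  Σ(formed) = 5100 kJ
ΔH = Σ(broken) − Σ(formed) = 4179 − 5100 = −921 kJ

ΔH ≈ −921 kJ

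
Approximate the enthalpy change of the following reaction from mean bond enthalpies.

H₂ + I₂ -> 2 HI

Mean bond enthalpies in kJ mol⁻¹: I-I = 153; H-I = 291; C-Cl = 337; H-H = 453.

ΔH ≈ +24 kJ

Bonds broken (reactants):
  H-H: 1 × 453 = 453
  I-I: 1 × 153 = 153
  Σ(broken) = 606 kJ
Bonds formed (products):
  H-I: 2 × 291 = 582
  Σ(formed) = 582 kJ
ΔH = Σ(broken) − Σ(formed) = 606 − 582 = +24 kJ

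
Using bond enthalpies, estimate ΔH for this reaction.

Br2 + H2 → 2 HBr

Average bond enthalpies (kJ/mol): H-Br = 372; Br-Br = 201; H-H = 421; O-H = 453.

ΔH ≈ −122 kJ

Bonds broken (reactants):
  Br-Br: 1 × 201 = 201
  H-H: 1 × 421 = 421
  Σ(broken) = 622 kJ
Bonds formed (products):
  H-Br: 2 × 372 = 744
  Σ(formed) = 744 kJ
ΔH = Σ(broken) − Σ(formed) = 622 − 744 = −122 kJ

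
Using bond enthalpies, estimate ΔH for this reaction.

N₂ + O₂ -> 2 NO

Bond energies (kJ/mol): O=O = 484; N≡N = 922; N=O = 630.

ΔH ≈ +146 kJ

Bonds broken (reactants):
  N≡N: 1 × 922 = 922
  O=O: 1 × 484 = 484
  Σ(broken) = 1406 kJ
Bonds formed (products):
  N=O: 2 × 630 = 1260
  Σ(formed) = 1260 kJ
ΔH = Σ(broken) − Σ(formed) = 1406 − 1260 = +146 kJ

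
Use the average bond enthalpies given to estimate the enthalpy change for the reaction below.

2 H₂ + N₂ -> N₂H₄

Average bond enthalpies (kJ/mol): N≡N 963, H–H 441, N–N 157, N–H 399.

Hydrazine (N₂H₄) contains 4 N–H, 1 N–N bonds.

ΔH ≈ +92 kJ

Bonds broken (reactants):
  H–H: 2 × 441 = 882
  N≡N: 1 × 963 = 963
  Σ(broken) = 1845 kJ
Bonds formed (products):
  N–H: 4 × 399 = 1596
  N–N: 1 × 157 = 157
  Σ(formed) = 1753 kJ
ΔH = Σ(broken) − Σ(formed) = 1845 − 1753 = +92 kJ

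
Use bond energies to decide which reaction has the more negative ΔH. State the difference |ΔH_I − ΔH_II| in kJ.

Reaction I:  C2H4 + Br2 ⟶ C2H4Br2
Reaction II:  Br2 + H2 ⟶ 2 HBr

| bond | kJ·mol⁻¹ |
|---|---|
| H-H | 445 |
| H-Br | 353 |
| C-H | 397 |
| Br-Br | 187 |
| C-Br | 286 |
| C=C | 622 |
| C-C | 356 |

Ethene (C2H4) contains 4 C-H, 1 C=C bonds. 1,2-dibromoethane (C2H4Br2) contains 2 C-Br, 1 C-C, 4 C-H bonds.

Reaction I, by 45 kJ

Reaction I:
  Bonds broken (reactants):
    Br-Br: 1 × 187 = 187
    C-H: 4 × 397 = 1588
    C=C: 1 × 622 = 622
    Σ(broken) = 2397 kJ
  Bonds formed (products):
    C-Br: 2 × 286 = 572
    C-C: 1 × 356 = 356
    C-H: 4 × 397 = 1588
    Σ(formed) = 2516 kJ
  ΔH_I = 2397 − 2516 = −119 kJ
Reaction II:
  Bonds broken (reactants):
    Br-Br: 1 × 187 = 187
    H-H: 1 × 445 = 445
    Σ(broken) = 632 kJ
  Bonds formed (products):
    H-Br: 2 × 353 = 706
    Σ(formed) = 706 kJ
  ΔH_II = 632 − 706 = −74 kJ
ΔH_I − ΔH_II = −45 kJ, so reaction I has the more negative ΔH; |ΔH_I − ΔH_II| = 45 kJ.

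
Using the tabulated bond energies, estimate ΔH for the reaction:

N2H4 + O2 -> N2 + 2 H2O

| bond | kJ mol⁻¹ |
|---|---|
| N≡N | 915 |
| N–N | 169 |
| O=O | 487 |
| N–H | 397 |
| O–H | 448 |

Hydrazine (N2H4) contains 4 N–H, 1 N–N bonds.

Bonds broken (reactants):
  N–H: 4 × 397 = 1588
  N–N: 1 × 169 = 169
  O=O: 1 × 487 = 487
  Σ(broken) = 2244 kJ
Bonds formed (products):
  N≡N: 1 × 915 = 915
  O–H: 4 × 448 = 1792
  Σ(formed) = 2707 kJ
ΔH = Σ(broken) − Σ(formed) = 2244 − 2707 = −463 kJ

ΔH ≈ −463 kJ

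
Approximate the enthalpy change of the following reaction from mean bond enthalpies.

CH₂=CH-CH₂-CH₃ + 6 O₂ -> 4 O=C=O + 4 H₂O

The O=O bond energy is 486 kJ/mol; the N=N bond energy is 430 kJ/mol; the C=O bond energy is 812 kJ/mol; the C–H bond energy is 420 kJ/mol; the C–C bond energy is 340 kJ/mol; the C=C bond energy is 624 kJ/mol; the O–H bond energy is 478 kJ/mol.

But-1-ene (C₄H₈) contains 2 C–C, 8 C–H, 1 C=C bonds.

Bonds broken (reactants):
  C–C: 2 × 340 = 680
  C–H: 8 × 420 = 3360
  C=C: 1 × 624 = 624
  O=O: 6 × 486 = 2916
  Σ(broken) = 7580 kJ
Bonds formed (products):
  C=O: 8 × 812 = 6496
  O–H: 8 × 478 = 3824
  Σ(formed) = 10320 kJ
ΔH = Σ(broken) − Σ(formed) = 7580 − 10320 = −2740 kJ

ΔH ≈ −2740 kJ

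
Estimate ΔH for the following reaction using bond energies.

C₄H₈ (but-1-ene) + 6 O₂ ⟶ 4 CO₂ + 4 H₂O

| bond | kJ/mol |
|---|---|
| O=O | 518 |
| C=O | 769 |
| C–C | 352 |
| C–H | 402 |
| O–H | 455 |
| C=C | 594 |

ΔH ≈ −2170 kJ

Bonds broken (reactants):
  C–C: 2 × 352 = 704
  C–H: 8 × 402 = 3216
  C=C: 1 × 594 = 594
  O=O: 6 × 518 = 3108
  Σ(broken) = 7622 kJ
Bonds formed (products):
  C=O: 8 × 769 = 6152
  O–H: 8 × 455 = 3640
  Σ(formed) = 9792 kJ
ΔH = Σ(broken) − Σ(formed) = 7622 − 9792 = −2170 kJ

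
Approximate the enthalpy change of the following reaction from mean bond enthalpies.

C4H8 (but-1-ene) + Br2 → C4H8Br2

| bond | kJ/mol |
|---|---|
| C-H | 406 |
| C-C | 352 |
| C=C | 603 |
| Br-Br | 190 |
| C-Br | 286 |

Bonds broken (reactants):
  Br-Br: 1 × 190 = 190
  C-C: 2 × 352 = 704
  C-H: 8 × 406 = 3248
  C=C: 1 × 603 = 603
  Σ(broken) = 4745 kJ
Bonds formed (products):
  C-Br: 2 × 286 = 572
  C-C: 3 × 352 = 1056
  C-H: 8 × 406 = 3248
  Σ(formed) = 4876 kJ
ΔH = Σ(broken) − Σ(formed) = 4745 − 4876 = −131 kJ

ΔH ≈ −131 kJ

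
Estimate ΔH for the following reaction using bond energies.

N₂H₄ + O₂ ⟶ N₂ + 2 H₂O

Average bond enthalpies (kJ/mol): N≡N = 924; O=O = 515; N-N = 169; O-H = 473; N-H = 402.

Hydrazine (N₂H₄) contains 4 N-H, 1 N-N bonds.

Bonds broken (reactants):
  N-H: 4 × 402 = 1608
  N-N: 1 × 169 = 169
  O=O: 1 × 515 = 515
  Σ(broken) = 2292 kJ
Bonds formed (products):
  N≡N: 1 × 924 = 924
  O-H: 4 × 473 = 1892
  Σ(formed) = 2816 kJ
ΔH = Σ(broken) − Σ(formed) = 2292 − 2816 = −524 kJ

ΔH ≈ −524 kJ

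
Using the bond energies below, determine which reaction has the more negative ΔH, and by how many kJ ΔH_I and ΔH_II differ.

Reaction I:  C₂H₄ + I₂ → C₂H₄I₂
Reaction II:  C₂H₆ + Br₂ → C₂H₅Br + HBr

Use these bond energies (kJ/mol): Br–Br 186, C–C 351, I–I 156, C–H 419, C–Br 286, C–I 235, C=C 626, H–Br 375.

Reaction I:
  Bonds broken (reactants):
    C–H: 4 × 419 = 1676
    C=C: 1 × 626 = 626
    I–I: 1 × 156 = 156
    Σ(broken) = 2458 kJ
  Bonds formed (products):
    C–C: 1 × 351 = 351
    C–H: 4 × 419 = 1676
    C–I: 2 × 235 = 470
    Σ(formed) = 2497 kJ
  ΔH_I = 2458 − 2497 = −39 kJ
Reaction II:
  Bonds broken (reactants):
    Br–Br: 1 × 186 = 186
    C–C: 1 × 351 = 351
    C–H: 6 × 419 = 2514
    Σ(broken) = 3051 kJ
  Bonds formed (products):
    C–Br: 1 × 286 = 286
    C–C: 1 × 351 = 351
    C–H: 5 × 419 = 2095
    H–Br: 1 × 375 = 375
    Σ(formed) = 3107 kJ
  ΔH_II = 3051 − 3107 = −56 kJ
ΔH_I − ΔH_II = +17 kJ, so reaction II has the more negative ΔH; |ΔH_I − ΔH_II| = 17 kJ.

Reaction II, by 17 kJ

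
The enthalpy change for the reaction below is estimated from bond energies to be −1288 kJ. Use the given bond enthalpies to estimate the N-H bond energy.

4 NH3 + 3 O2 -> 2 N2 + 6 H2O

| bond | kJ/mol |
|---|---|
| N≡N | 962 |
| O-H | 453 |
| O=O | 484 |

D(N-H) ≈ 385 kJ/mol

Let D be the N-H bond energy.
Σ(broken) = 12×D + 3×484 = 1452 + 12D
Σ(formed) = 2×962 + 12×453 = 7360
ΔH = Σ(broken) − Σ(formed) = (1452 + 12D) − (7360) = −5908 + 12D
Setting this equal to −1288 kJ gives 12D = 4620, so D = 385 kJ/mol.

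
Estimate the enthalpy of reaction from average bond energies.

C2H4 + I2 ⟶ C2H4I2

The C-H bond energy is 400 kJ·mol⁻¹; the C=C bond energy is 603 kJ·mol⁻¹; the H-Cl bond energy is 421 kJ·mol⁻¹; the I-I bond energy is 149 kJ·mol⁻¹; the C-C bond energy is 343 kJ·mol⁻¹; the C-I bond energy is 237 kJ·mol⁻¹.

ΔH ≈ −65 kJ

Bonds broken (reactants):
  C-H: 4 × 400 = 1600
  C=C: 1 × 603 = 603
  I-I: 1 × 149 = 149
  Σ(broken) = 2352 kJ
Bonds formed (products):
  C-C: 1 × 343 = 343
  C-H: 4 × 400 = 1600
  C-I: 2 × 237 = 474
  Σ(formed) = 2417 kJ
ΔH = Σ(broken) − Σ(formed) = 2352 − 2417 = −65 kJ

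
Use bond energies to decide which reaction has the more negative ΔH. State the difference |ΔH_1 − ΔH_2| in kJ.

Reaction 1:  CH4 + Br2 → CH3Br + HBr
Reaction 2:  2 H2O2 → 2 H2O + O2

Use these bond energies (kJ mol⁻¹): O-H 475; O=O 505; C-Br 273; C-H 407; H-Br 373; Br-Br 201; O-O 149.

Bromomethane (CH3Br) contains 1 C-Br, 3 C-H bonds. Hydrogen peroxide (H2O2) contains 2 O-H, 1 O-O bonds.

Reaction 2, by 169 kJ

Reaction 1:
  Bonds broken (reactants):
    Br-Br: 1 × 201 = 201
    C-H: 4 × 407 = 1628
    Σ(broken) = 1829 kJ
  Bonds formed (products):
    C-Br: 1 × 273 = 273
    C-H: 3 × 407 = 1221
    H-Br: 1 × 373 = 373
    Σ(formed) = 1867 kJ
  ΔH_1 = 1829 − 1867 = −38 kJ
Reaction 2:
  Bonds broken (reactants):
    O-H: 4 × 475 = 1900
    O-O: 2 × 149 = 298
    Σ(broken) = 2198 kJ
  Bonds formed (products):
    O-H: 4 × 475 = 1900
    O=O: 1 × 505 = 505
    Σ(formed) = 2405 kJ
  ΔH_2 = 2198 − 2405 = −207 kJ
ΔH_1 − ΔH_2 = +169 kJ, so reaction 2 has the more negative ΔH; |ΔH_1 − ΔH_2| = 169 kJ.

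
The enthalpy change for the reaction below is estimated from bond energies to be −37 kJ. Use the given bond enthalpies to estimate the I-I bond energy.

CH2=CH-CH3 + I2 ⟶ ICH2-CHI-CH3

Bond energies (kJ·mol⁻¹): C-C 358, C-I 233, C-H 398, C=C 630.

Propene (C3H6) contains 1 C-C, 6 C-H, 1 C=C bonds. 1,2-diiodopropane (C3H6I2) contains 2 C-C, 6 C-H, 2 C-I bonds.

Let D be the I-I bond energy.
Σ(broken) = 1×358 + 6×398 + 1×630 + 1×D = 3376 + D
Σ(formed) = 2×358 + 6×398 + 2×233 = 3570
ΔH = Σ(broken) − Σ(formed) = (3376 + D) − (3570) = −194 + D
Setting this equal to −37 kJ gives D = 157 kJ/mol.

D(I-I) ≈ 157 kJ/mol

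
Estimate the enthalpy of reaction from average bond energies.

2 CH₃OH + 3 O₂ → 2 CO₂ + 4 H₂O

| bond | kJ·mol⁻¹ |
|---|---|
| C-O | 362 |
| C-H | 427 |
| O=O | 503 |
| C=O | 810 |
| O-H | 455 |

Bonds broken (reactants):
  C-H: 6 × 427 = 2562
  C-O: 2 × 362 = 724
  O-H: 2 × 455 = 910
  O=O: 3 × 503 = 1509
  Σ(broken) = 5705 kJ
Bonds formed (products):
  C=O: 4 × 810 = 3240
  O-H: 8 × 455 = 3640
  Σ(formed) = 6880 kJ
ΔH = Σ(broken) − Σ(formed) = 5705 − 6880 = −1175 kJ

ΔH ≈ −1175 kJ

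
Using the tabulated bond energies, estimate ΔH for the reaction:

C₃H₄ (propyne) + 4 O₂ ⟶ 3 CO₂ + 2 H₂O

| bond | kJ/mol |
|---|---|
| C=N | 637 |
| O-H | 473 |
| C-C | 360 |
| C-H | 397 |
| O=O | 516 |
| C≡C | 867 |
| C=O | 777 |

Bonds broken (reactants):
  C≡C: 1 × 867 = 867
  C-C: 1 × 360 = 360
  C-H: 4 × 397 = 1588
  O=O: 4 × 516 = 2064
  Σ(broken) = 4879 kJ
Bonds formed (products):
  C=O: 6 × 777 = 4662
  O-H: 4 × 473 = 1892
  Σ(formed) = 6554 kJ
ΔH = Σ(broken) − Σ(formed) = 4879 − 6554 = −1675 kJ

ΔH ≈ −1675 kJ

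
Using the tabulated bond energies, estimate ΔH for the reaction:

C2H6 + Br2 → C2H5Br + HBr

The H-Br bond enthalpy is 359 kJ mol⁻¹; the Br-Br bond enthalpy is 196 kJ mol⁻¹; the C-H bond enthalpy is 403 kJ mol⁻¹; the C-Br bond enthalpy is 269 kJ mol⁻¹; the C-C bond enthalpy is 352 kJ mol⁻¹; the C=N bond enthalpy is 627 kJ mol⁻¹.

Bonds broken (reactants):
  Br-Br: 1 × 196 = 196
  C-C: 1 × 352 = 352
  C-H: 6 × 403 = 2418
  Σ(broken) = 2966 kJ
Bonds formed (products):
  C-Br: 1 × 269 = 269
  C-C: 1 × 352 = 352
  C-H: 5 × 403 = 2015
  H-Br: 1 × 359 = 359
  Σ(formed) = 2995 kJ
ΔH = Σ(broken) − Σ(formed) = 2966 − 2995 = −29 kJ

ΔH ≈ −29 kJ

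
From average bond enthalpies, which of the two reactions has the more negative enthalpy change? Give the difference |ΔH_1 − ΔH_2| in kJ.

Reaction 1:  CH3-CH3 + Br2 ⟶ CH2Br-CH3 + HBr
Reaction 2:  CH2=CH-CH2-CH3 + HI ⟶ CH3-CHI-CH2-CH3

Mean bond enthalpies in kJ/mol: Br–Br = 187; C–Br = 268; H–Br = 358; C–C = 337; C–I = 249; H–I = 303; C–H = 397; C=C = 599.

Reaction 1:
  Bonds broken (reactants):
    Br–Br: 1 × 187 = 187
    C–C: 1 × 337 = 337
    C–H: 6 × 397 = 2382
    Σ(broken) = 2906 kJ
  Bonds formed (products):
    C–Br: 1 × 268 = 268
    C–C: 1 × 337 = 337
    C–H: 5 × 397 = 1985
    H–Br: 1 × 358 = 358
    Σ(formed) = 2948 kJ
  ΔH_1 = 2906 − 2948 = −42 kJ
Reaction 2:
  Bonds broken (reactants):
    C–C: 2 × 337 = 674
    C–H: 8 × 397 = 3176
    C=C: 1 × 599 = 599
    H–I: 1 × 303 = 303
    Σ(broken) = 4752 kJ
  Bonds formed (products):
    C–C: 3 × 337 = 1011
    C–H: 9 × 397 = 3573
    C–I: 1 × 249 = 249
    Σ(formed) = 4833 kJ
  ΔH_2 = 4752 − 4833 = −81 kJ
ΔH_1 − ΔH_2 = +39 kJ, so reaction 2 has the more negative ΔH; |ΔH_1 − ΔH_2| = 39 kJ.

Reaction 2, by 39 kJ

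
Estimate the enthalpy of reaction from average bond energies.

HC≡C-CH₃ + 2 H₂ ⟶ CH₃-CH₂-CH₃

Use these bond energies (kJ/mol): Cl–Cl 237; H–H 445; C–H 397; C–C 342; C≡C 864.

ΔH ≈ −176 kJ

Bonds broken (reactants):
  C≡C: 1 × 864 = 864
  C–C: 1 × 342 = 342
  C–H: 4 × 397 = 1588
  H–H: 2 × 445 = 890
  Σ(broken) = 3684 kJ
Bonds formed (products):
  C–C: 2 × 342 = 684
  C–H: 8 × 397 = 3176
  Σ(formed) = 3860 kJ
ΔH = Σ(broken) − Σ(formed) = 3684 − 3860 = −176 kJ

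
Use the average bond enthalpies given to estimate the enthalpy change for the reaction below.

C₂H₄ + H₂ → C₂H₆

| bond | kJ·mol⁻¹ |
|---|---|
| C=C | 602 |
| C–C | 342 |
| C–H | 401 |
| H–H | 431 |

Bonds broken (reactants):
  C–H: 4 × 401 = 1604
  C=C: 1 × 602 = 602
  H–H: 1 × 431 = 431
  Σ(broken) = 2637 kJ
Bonds formed (products):
  C–C: 1 × 342 = 342
  C–H: 6 × 401 = 2406
  Σ(formed) = 2748 kJ
ΔH = Σ(broken) − Σ(formed) = 2637 − 2748 = −111 kJ

ΔH ≈ −111 kJ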